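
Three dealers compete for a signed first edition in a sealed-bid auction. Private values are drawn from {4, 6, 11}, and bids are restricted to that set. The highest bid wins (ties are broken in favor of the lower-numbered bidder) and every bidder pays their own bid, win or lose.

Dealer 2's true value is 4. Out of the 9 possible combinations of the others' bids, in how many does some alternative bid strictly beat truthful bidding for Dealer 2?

2

Others bid (4, 4): truth gives -4; bid 6 gives -2 > -4. Violating.
Others bid (4, 6): truth gives -4; bid 6 gives -2 > -4. Violating.
Others bid (4, 11): truth gives -4; no alternative beats it.
Others bid (6, 4): truth gives -4; no alternative beats it.
(Checking all 9 profiles: 2 have a profitable deviation, 7 do not.)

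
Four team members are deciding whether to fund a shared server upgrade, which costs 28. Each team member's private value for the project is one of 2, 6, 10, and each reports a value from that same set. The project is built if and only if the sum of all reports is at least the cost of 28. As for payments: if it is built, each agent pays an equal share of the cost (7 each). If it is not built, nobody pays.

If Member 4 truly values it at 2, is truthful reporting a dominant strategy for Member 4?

Yes

Check each profile of the others' reports and compare truth against every alternative report.
Others report (2, 10, 10): truth gives 0, best alternative gives -5.
Others report (6, 6, 10): truth gives 0, best alternative gives -5.
Others report (6, 10, 6): truth gives 0, best alternative gives -5.
Others report (10, 2, 10): truth gives 0, best alternative gives -5.
Others report (10, 6, 6): truth gives 0, best alternative gives -5.
Others report (10, 10, 2): truth gives 0, best alternative gives -5.
(Remaining 21 profiles checked similarly; truth is weakly best in each.)
In every case the truthful report is at least as good as any alternative, so it is a dominant strategy.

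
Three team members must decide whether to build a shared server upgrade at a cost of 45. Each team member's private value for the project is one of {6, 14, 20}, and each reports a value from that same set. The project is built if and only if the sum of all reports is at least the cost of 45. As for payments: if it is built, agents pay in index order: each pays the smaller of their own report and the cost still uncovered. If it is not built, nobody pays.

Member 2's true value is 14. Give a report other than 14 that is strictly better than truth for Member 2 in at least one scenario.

Suppose Member 1 reports 20 and Member 3 reports 20.
Report 14: project built, pays 14, utility 14 - 14 = 0.
Report 6: project built, pays 6, utility 14 - 6 = 8.
So reporting 6 beats truth here (8 > 0).

6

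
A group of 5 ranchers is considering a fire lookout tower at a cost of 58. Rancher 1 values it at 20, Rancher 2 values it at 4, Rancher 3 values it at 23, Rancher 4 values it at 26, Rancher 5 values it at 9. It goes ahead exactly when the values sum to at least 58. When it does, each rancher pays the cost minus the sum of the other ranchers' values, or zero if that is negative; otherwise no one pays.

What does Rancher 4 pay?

2

Total value 82 ≥ cost 58, so the project is built.
The other ranchers' values sum to 56.
Cost minus that sum is 58 - 56 = 2.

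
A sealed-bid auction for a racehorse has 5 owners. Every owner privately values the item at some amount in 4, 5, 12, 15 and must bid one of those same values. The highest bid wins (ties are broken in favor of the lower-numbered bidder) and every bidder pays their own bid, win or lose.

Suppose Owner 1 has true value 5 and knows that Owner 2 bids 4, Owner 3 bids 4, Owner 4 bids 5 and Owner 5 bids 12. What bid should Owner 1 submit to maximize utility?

Bid 4: loses but pays 4, utility -4.
Bid 5: loses but pays 5, utility -5.
Bid 12: wins, pays 12, utility 5 - 12 = -7.
Bid 15: wins, pays 15, utility 5 - 15 = -10.
The best choice is 4 with utility -4.

4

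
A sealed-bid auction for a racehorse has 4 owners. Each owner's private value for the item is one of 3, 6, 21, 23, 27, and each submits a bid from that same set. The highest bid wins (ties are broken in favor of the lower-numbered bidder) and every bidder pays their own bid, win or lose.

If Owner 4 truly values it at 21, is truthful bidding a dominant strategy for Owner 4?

No

Consider the case where Owner 1 bids 3, Owner 2 bids 3 and Owner 3 bids 3.
Truthful bid 21: wins, pays 21, utility 21 - 21 = 0.
Bid 6 instead: wins, pays 6, utility 21 - 6 = 15.
Since 15 > 0, bidding 6 is strictly better here, so truthful bidding is not dominant.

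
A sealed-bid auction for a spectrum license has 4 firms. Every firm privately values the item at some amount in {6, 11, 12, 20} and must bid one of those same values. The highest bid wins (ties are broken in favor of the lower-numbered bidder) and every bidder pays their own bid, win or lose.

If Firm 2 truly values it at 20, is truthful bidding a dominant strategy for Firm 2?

Consider the case where Firm 1 bids 6, Firm 3 bids 6 and Firm 4 bids 6.
Truthful bid 20: wins, pays 20, utility 20 - 20 = 0.
Bid 11 instead: wins, pays 11, utility 20 - 11 = 9.
Since 9 > 0, bidding 11 is strictly better here, so truthful bidding is not dominant.

No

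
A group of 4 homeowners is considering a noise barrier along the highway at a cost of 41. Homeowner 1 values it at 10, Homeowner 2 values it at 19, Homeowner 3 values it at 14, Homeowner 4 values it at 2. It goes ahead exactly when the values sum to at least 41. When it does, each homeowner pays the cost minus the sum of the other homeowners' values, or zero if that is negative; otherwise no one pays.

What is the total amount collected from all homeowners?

Total value 45 ≥ cost 41, so it is built.
Homeowner 1: others sum to 35; max(0, 41 - 35) = 6.
Homeowner 2: others sum to 26; max(0, 41 - 26) = 15.
Homeowner 3: others sum to 31; max(0, 41 - 31) = 10.
Homeowner 4: others sum to 43; max(0, 41 - 43) = 0.
Total collected = 6 + 15 + 10 + 0 = 31.

31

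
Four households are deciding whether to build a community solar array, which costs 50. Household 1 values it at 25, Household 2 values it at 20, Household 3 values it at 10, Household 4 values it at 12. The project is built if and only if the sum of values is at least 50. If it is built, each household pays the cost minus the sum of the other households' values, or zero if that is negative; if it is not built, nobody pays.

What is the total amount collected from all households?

Total value 67 ≥ cost 50, so it is built.
Household 1: others sum to 42; max(0, 50 - 42) = 8.
Household 2: others sum to 47; max(0, 50 - 47) = 3.
Household 3: others sum to 57; max(0, 50 - 57) = 0.
Household 4: others sum to 55; max(0, 50 - 55) = 0.
Total collected = 8 + 3 + 0 + 0 = 11.

11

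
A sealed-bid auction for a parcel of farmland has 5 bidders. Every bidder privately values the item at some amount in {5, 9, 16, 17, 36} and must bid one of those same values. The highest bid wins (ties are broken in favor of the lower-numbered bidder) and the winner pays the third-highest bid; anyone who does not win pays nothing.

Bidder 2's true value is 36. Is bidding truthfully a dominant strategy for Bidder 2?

Check each profile of the others' bids and compare truth against every alternative bid.
Others bid (5, 5, 5, 36): truth gives 31, best alternative gives 0.
Others bid (5, 5, 36, 5): truth gives 31, best alternative gives 0.
Others bid (5, 36, 5, 5): truth gives 31, best alternative gives 0.
Others bid (17, 5, 5, 5): truth gives 31, best alternative gives 0.
Others bid (5, 5, 9, 36): truth gives 27, best alternative gives 0.
Others bid (5, 5, 36, 9): truth gives 27, best alternative gives 0.
(Remaining 619 profiles checked similarly; truth is weakly best in each.)
In every case the truthful bid is at least as good as any alternative, so it is a dominant strategy.

Yes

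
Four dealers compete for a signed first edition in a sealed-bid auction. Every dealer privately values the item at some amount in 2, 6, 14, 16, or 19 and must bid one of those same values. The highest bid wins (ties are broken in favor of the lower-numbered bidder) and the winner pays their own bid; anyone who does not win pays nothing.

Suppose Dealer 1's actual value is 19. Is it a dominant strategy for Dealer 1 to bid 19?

No

Consider the case where Dealer 2 bids 2, Dealer 3 bids 2 and Dealer 4 bids 2.
Truthful bid 19: wins, pays 19, utility 19 - 19 = 0.
Bid 2 instead: wins, pays 2, utility 19 - 2 = 17.
Since 17 > 0, bidding 2 is strictly better here, so truthful bidding is not dominant.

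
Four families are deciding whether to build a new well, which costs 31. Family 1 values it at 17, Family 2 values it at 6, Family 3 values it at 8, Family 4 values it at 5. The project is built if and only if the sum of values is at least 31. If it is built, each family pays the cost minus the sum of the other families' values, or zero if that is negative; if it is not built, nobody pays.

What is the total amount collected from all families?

Total value 36 ≥ cost 31, so it is built.
Family 1: others sum to 19; max(0, 31 - 19) = 12.
Family 2: others sum to 30; max(0, 31 - 30) = 1.
Family 3: others sum to 28; max(0, 31 - 28) = 3.
Family 4: others sum to 31; max(0, 31 - 31) = 0.
Total collected = 12 + 1 + 3 + 0 = 16.

16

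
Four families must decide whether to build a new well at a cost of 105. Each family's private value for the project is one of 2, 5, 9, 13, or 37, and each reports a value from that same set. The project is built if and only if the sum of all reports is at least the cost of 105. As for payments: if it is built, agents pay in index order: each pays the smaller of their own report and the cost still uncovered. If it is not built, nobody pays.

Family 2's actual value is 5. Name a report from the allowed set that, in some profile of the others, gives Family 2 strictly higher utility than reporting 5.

Suppose Family 1 reports 37, Family 3 reports 37 and Family 4 reports 37.
Report 5: project built, pays 5, utility 5 - 5 = 0.
Report 2: project built, pays 2, utility 5 - 2 = 3.
So reporting 2 beats truth here (3 > 0).

2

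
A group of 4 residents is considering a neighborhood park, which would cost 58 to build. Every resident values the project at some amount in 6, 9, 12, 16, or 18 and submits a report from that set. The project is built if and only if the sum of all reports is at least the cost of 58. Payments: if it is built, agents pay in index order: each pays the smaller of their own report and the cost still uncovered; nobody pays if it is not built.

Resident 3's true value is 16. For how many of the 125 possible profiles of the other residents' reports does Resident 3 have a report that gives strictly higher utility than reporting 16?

Others report (12, 16, 18): truth gives 0; report 12 gives 4 > 0. Violating.
Others report (12, 18, 16): truth gives 0; report 12 gives 4 > 0. Violating.
Others report (12, 18, 18): truth gives 0; report 12 gives 4 > 0. Violating.
Others report (16, 12, 18): truth gives 0; report 12 gives 4 > 0. Violating.
Others report (6, 6, 6): truth gives 0; no alternative beats it.
Others report (6, 6, 9): truth gives 0; no alternative beats it.
(Checking all 125 profiles: 17 have a profitable deviation, 108 do not.)

17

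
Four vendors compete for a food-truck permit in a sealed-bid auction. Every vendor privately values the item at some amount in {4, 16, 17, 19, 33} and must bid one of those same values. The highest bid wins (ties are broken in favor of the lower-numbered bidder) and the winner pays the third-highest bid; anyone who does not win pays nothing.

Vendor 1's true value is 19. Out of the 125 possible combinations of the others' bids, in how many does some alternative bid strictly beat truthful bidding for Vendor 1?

Others bid (4, 4, 33): truth gives 0; bid 33 gives 15 > 0. Violating.
Others bid (4, 16, 33): truth gives 0; bid 33 gives 3 > 0. Violating.
Others bid (4, 17, 33): truth gives 0; bid 33 gives 2 > 0. Violating.
Others bid (4, 33, 4): truth gives 0; bid 33 gives 15 > 0. Violating.
Others bid (4, 4, 4): truth gives 15; no alternative beats it.
Others bid (4, 4, 16): truth gives 15; no alternative beats it.
(Checking all 125 profiles: 27 have a profitable deviation, 98 do not.)

27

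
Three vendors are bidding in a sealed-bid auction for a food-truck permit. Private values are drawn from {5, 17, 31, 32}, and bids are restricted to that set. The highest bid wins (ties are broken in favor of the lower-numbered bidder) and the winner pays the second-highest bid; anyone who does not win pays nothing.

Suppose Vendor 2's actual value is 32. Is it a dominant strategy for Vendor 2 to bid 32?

Check each profile of the others' bids and compare truth against every alternative bid.
Others bid (31, 5): truth gives 1, best alternative gives 0.
Others bid (31, 17): truth gives 1, best alternative gives 0.
Others bid (31, 31): truth gives 1, best alternative gives 0.
Others bid (5, 5): truth gives 27, best alternative gives 27.
Others bid (5, 17): truth gives 15, best alternative gives 15.
Others bid (17, 5): truth gives 15, best alternative gives 15.
(Remaining 10 profiles checked similarly; truth is weakly best in each.)
In every case the truthful bid is at least as good as any alternative, so it is a dominant strategy.

Yes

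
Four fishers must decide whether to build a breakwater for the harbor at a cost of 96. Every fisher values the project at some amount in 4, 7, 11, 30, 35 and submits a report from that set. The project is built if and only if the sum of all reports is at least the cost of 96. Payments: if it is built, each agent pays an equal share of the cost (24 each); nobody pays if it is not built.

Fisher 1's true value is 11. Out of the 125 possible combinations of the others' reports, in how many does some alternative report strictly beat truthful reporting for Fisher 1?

Others report (30, 30, 30): truth gives -13; report 4 gives 0 > -13. Violating.
Others report (4, 4, 4): truth gives 0; no alternative beats it.
Others report (4, 4, 7): truth gives 0; no alternative beats it.
(Checking all 125 profiles: 1 has a profitable deviation, 124 do not.)

1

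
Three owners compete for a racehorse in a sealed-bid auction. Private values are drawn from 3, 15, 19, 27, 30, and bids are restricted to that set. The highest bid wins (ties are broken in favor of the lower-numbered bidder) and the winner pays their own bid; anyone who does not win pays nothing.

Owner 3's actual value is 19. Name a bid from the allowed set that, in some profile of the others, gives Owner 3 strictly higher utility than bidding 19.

15

Suppose Owner 1 bids 3 and Owner 2 bids 3.
Bid 19: wins, pays 19, utility 19 - 19 = 0.
Bid 15: wins, pays 15, utility 19 - 15 = 4.
So bidding 15 beats truth here (4 > 0).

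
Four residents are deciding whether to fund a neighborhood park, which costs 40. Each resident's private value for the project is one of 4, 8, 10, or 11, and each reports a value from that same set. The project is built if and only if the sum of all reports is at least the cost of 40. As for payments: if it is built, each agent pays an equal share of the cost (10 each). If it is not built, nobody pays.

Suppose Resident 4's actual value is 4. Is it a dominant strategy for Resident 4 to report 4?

Check each profile of the others' reports and compare truth against every alternative report.
Others report (10, 11, 11): truth gives 0, best alternative gives -6.
Others report (11, 10, 11): truth gives 0, best alternative gives -6.
Others report (11, 11, 10): truth gives 0, best alternative gives -6.
Others report (11, 11, 11): truth gives 0, best alternative gives -6.
Others report (4, 4, 4): truth gives 0, best alternative gives 0.
Others report (4, 4, 8): truth gives 0, best alternative gives 0.
(Remaining 58 profiles checked similarly; truth is weakly best in each.)
In every case the truthful report is at least as good as any alternative, so it is a dominant strategy.

Yes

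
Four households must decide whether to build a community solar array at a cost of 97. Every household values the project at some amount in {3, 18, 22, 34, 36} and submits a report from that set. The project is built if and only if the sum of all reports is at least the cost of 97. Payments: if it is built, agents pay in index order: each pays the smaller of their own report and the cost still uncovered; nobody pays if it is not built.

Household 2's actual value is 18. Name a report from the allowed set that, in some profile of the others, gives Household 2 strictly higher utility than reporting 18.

Suppose Household 1 reports 22, Household 3 reports 36 and Household 4 reports 36.
Report 18: project built, pays 18, utility 18 - 18 = 0.
Report 3: project built, pays 3, utility 18 - 3 = 15.
So reporting 3 beats truth here (15 > 0).

3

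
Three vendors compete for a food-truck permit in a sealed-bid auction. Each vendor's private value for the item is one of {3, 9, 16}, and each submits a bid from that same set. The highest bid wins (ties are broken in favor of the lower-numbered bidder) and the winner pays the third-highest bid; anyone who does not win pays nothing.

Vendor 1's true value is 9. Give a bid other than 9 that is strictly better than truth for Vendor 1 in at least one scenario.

16

Suppose Vendor 2 bids 3 and Vendor 3 bids 16.
Bid 9: loses, pays 0, utility 0.
Bid 16: wins, pays 3, utility 9 - 3 = 6.
So bidding 16 beats truth here (6 > 0).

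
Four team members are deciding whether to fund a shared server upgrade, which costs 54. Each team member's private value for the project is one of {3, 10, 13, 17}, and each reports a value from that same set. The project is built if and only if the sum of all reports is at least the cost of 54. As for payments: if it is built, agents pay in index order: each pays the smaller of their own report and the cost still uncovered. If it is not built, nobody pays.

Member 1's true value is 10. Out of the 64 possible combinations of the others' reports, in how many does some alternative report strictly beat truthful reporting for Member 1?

1

Others report (17, 17, 17): truth gives 0; report 3 gives 7 > 0. Violating.
Others report (3, 3, 3): truth gives 0; no alternative beats it.
Others report (3, 3, 10): truth gives 0; no alternative beats it.
(Checking all 64 profiles: 1 has a profitable deviation, 63 do not.)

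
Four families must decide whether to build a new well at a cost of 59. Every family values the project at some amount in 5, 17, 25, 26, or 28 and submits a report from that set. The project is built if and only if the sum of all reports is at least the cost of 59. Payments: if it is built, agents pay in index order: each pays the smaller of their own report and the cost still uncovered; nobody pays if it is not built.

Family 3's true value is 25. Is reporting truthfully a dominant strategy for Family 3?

No

Consider the case where Family 1 reports 5, Family 2 reports 17 and Family 4 reports 25.
Truthful report 25: project built, pays 25, utility 25 - 25 = 0.
Report 17 instead: project built, pays 17, utility 25 - 17 = 8.
Since 8 > 0, reporting 17 is strictly better here, so truthful reporting is not dominant.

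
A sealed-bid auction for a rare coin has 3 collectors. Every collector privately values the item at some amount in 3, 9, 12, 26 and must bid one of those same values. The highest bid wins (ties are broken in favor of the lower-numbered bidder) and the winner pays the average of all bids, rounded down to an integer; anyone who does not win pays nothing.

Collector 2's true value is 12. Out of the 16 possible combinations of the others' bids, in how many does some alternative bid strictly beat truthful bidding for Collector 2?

Others bid (3, 3): truth gives 6; bid 9 gives 7 > 6. Violating.
Others bid (3, 9): truth gives 4; bid 9 gives 5 > 4. Violating.
Others bid (3, 12): truth gives 3; no alternative beats it.
Others bid (3, 26): truth gives 0; no alternative beats it.
(Checking all 16 profiles: 2 have a profitable deviation, 14 do not.)

2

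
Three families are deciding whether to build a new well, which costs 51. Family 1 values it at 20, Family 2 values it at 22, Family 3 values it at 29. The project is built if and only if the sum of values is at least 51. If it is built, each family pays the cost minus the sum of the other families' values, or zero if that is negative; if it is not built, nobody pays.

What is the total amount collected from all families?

11

Total value 71 ≥ cost 51, so it is built.
Family 1: others sum to 51; max(0, 51 - 51) = 0.
Family 2: others sum to 49; max(0, 51 - 49) = 2.
Family 3: others sum to 42; max(0, 51 - 42) = 9.
Total collected = 0 + 2 + 9 = 11.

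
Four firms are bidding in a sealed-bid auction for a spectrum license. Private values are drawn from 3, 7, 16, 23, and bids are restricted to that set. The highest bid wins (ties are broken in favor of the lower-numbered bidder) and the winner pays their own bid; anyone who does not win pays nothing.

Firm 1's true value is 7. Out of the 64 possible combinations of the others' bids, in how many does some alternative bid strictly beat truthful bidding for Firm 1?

1

Others bid (3, 3, 3): truth gives 0; bid 3 gives 4 > 0. Violating.
Others bid (3, 3, 7): truth gives 0; no alternative beats it.
Others bid (3, 3, 16): truth gives 0; no alternative beats it.
(Checking all 64 profiles: 1 has a profitable deviation, 63 do not.)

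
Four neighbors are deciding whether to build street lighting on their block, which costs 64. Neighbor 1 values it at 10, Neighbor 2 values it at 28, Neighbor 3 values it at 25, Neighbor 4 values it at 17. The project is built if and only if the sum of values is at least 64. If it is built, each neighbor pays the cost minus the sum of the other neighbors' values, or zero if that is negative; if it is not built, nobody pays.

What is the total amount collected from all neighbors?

22

Total value 80 ≥ cost 64, so it is built.
Neighbor 1: others sum to 70; max(0, 64 - 70) = 0.
Neighbor 2: others sum to 52; max(0, 64 - 52) = 12.
Neighbor 3: others sum to 55; max(0, 64 - 55) = 9.
Neighbor 4: others sum to 63; max(0, 64 - 63) = 1.
Total collected = 0 + 12 + 9 + 1 = 22.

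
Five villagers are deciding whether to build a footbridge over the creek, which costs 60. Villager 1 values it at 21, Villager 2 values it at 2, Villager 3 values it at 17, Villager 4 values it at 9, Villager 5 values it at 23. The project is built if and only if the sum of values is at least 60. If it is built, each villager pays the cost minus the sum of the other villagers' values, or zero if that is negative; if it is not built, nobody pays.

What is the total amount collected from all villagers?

Total value 72 ≥ cost 60, so it is built.
Villager 1: others sum to 51; max(0, 60 - 51) = 9.
Villager 2: others sum to 70; max(0, 60 - 70) = 0.
Villager 3: others sum to 55; max(0, 60 - 55) = 5.
Villager 4: others sum to 63; max(0, 60 - 63) = 0.
Villager 5: others sum to 49; max(0, 60 - 49) = 11.
Total collected = 9 + 0 + 5 + 0 + 11 = 25.

25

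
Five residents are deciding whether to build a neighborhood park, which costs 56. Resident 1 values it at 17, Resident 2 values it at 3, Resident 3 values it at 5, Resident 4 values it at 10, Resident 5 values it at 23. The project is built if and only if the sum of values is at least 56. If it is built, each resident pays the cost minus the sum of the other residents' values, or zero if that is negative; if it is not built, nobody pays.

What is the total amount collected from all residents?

48

Total value 58 ≥ cost 56, so it is built.
Resident 1: others sum to 41; max(0, 56 - 41) = 15.
Resident 2: others sum to 55; max(0, 56 - 55) = 1.
Resident 3: others sum to 53; max(0, 56 - 53) = 3.
Resident 4: others sum to 48; max(0, 56 - 48) = 8.
Resident 5: others sum to 35; max(0, 56 - 35) = 21.
Total collected = 15 + 1 + 3 + 8 + 21 = 48.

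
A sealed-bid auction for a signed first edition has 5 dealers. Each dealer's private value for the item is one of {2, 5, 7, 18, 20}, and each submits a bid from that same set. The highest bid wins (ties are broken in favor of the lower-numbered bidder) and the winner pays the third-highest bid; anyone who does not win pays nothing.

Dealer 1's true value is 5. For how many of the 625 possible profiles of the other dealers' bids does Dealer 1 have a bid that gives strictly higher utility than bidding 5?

12

Others bid (2, 2, 2, 7): truth gives 0; bid 7 gives 3 > 0. Violating.
Others bid (2, 2, 2, 18): truth gives 0; bid 18 gives 3 > 0. Violating.
Others bid (2, 2, 2, 20): truth gives 0; bid 20 gives 3 > 0. Violating.
Others bid (2, 2, 7, 2): truth gives 0; bid 7 gives 3 > 0. Violating.
Others bid (2, 2, 2, 2): truth gives 3; no alternative beats it.
Others bid (2, 2, 2, 5): truth gives 3; no alternative beats it.
(Checking all 625 profiles: 12 have a profitable deviation, 613 do not.)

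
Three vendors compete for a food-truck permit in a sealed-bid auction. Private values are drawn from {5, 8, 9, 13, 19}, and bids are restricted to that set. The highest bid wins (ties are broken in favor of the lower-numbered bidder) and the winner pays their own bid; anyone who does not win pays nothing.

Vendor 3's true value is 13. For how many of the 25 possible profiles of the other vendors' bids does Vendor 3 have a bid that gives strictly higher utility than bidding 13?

Others bid (5, 5): truth gives 0; bid 8 gives 5 > 0. Violating.
Others bid (5, 8): truth gives 0; bid 9 gives 4 > 0. Violating.
Others bid (8, 5): truth gives 0; bid 9 gives 4 > 0. Violating.
Others bid (8, 8): truth gives 0; bid 9 gives 4 > 0. Violating.
Others bid (5, 9): truth gives 0; no alternative beats it.
Others bid (5, 13): truth gives 0; no alternative beats it.
(Checking all 25 profiles: 4 have a profitable deviation, 21 do not.)

4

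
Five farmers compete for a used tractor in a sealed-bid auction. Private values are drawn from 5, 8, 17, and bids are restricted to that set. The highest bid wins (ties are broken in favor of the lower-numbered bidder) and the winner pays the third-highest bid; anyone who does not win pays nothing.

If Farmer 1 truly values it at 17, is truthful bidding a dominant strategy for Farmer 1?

Yes

Check each profile of the others' bids and compare truth against every alternative bid.
Others bid (5, 5, 5, 17): truth gives 12, best alternative gives 0.
Others bid (5, 5, 17, 5): truth gives 12, best alternative gives 0.
Others bid (5, 17, 5, 5): truth gives 12, best alternative gives 0.
Others bid (17, 5, 5, 5): truth gives 12, best alternative gives 0.
Others bid (5, 5, 8, 17): truth gives 9, best alternative gives 0.
Others bid (5, 5, 17, 8): truth gives 9, best alternative gives 0.
(Remaining 75 profiles checked similarly; truth is weakly best in each.)
In every case the truthful bid is at least as good as any alternative, so it is a dominant strategy.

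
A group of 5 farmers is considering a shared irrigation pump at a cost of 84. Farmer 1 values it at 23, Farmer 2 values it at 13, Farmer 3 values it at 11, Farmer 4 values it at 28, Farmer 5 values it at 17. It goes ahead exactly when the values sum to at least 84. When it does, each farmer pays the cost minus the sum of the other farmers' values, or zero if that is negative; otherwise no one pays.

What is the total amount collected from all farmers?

Total value 92 ≥ cost 84, so it is built.
Farmer 1: others sum to 69; max(0, 84 - 69) = 15.
Farmer 2: others sum to 79; max(0, 84 - 79) = 5.
Farmer 3: others sum to 81; max(0, 84 - 81) = 3.
Farmer 4: others sum to 64; max(0, 84 - 64) = 20.
Farmer 5: others sum to 75; max(0, 84 - 75) = 9.
Total collected = 15 + 5 + 3 + 20 + 9 = 52.

52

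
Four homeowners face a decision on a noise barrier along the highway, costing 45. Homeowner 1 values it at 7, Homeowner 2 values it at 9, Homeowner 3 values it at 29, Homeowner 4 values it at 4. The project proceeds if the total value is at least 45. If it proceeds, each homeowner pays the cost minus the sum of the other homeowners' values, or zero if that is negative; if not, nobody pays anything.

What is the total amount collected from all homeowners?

Total value 49 ≥ cost 45, so it is built.
Homeowner 1: others sum to 42; max(0, 45 - 42) = 3.
Homeowner 2: others sum to 40; max(0, 45 - 40) = 5.
Homeowner 3: others sum to 20; max(0, 45 - 20) = 25.
Homeowner 4: others sum to 45; max(0, 45 - 45) = 0.
Total collected = 3 + 5 + 25 + 0 = 33.

33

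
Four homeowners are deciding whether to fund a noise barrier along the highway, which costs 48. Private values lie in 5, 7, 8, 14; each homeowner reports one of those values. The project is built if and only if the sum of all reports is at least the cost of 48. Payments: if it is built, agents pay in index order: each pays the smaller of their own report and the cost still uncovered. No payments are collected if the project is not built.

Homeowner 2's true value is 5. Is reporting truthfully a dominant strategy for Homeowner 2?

Yes

Check each profile of the others' reports and compare truth against every alternative report.
Others report (14, 14, 14): truth gives 0, best alternative gives -2.
Others report (5, 5, 5): truth gives 0, best alternative gives 0.
Others report (5, 5, 7): truth gives 0, best alternative gives 0.
Others report (5, 5, 8): truth gives 0, best alternative gives 0.
Others report (5, 5, 14): truth gives 0, best alternative gives 0.
Others report (5, 7, 5): truth gives 0, best alternative gives 0.
(Remaining 58 profiles checked similarly; truth is weakly best in each.)
In every case the truthful report is at least as good as any alternative, so it is a dominant strategy.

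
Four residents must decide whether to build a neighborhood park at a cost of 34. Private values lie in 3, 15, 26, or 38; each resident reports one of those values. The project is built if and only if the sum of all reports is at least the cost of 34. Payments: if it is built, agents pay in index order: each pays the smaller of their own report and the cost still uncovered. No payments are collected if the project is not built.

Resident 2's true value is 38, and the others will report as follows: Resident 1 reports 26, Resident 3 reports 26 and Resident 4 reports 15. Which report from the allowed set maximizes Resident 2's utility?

3

Report 3: project built, pays 3, utility 38 - 3 = 35.
Report 15: project built, pays 8, utility 38 - 8 = 30.
Report 26: project built, pays 8, utility 38 - 8 = 30.
Report 38: project built, pays 8, utility 38 - 8 = 30.
The best choice is 3 with utility 35.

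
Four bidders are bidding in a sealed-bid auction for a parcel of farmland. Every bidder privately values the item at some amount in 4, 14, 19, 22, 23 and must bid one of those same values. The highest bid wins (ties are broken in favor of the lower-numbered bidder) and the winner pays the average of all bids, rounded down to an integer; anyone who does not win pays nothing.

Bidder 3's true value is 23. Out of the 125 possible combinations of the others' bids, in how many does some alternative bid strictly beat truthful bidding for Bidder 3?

Others bid (4, 4, 4): truth gives 15; bid 14 gives 17 > 15. Violating.
Others bid (4, 4, 14): truth gives 12; bid 14 gives 14 > 12. Violating.
Others bid (4, 4, 19): truth gives 11; bid 19 gives 12 > 11. Violating.
Others bid (4, 14, 4): truth gives 12; bid 19 gives 13 > 12. Violating.
Others bid (4, 4, 22): truth gives 10; no alternative beats it.
Others bid (4, 4, 23): truth gives 10; no alternative beats it.
(Checking all 125 profiles: 19 have a profitable deviation, 106 do not.)

19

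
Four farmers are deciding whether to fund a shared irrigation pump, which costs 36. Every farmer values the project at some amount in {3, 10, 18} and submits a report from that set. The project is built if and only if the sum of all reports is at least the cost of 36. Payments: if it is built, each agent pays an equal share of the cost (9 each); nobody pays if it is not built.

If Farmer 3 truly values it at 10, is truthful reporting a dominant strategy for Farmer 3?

No

Consider the case where Farmer 1 reports 3, Farmer 2 reports 3 and Farmer 4 reports 18.
Truthful report 10: project not built, utility 0.
Report 18 instead: project built, pays 9, utility 10 - 9 = 1.
Since 1 > 0, reporting 18 is strictly better here, so truthful reporting is not dominant.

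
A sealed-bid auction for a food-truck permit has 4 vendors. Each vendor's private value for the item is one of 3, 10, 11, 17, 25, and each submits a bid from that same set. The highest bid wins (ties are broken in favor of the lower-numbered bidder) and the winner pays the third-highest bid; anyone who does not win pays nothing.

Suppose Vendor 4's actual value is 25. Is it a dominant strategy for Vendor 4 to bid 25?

Check each profile of the others' bids and compare truth against every alternative bid.
Others bid (3, 3, 17): truth gives 22, best alternative gives 0.
Others bid (3, 17, 3): truth gives 22, best alternative gives 0.
Others bid (17, 3, 3): truth gives 22, best alternative gives 0.
Others bid (3, 10, 17): truth gives 15, best alternative gives 0.
Others bid (3, 17, 10): truth gives 15, best alternative gives 0.
Others bid (10, 3, 17): truth gives 15, best alternative gives 0.
(Remaining 119 profiles checked similarly; truth is weakly best in each.)
In every case the truthful bid is at least as good as any alternative, so it is a dominant strategy.

Yes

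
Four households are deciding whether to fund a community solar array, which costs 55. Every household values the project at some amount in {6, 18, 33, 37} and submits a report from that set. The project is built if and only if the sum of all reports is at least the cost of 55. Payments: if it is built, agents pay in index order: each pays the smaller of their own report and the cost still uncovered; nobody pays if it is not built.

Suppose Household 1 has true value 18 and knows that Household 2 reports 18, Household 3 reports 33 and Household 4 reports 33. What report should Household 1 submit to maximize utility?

Report 6: project built, pays 6, utility 18 - 6 = 12.
Report 18: project built, pays 18, utility 18 - 18 = 0.
Report 33: project built, pays 33, utility 18 - 33 = -15.
Report 37: project built, pays 37, utility 18 - 37 = -19.
The best choice is 6 with utility 12.

6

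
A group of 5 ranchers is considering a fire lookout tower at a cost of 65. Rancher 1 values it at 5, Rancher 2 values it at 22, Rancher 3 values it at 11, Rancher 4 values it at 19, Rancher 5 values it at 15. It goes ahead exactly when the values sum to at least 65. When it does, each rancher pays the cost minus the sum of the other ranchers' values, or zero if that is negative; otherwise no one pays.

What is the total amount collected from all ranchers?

Total value 72 ≥ cost 65, so it is built.
Rancher 1: others sum to 67; max(0, 65 - 67) = 0.
Rancher 2: others sum to 50; max(0, 65 - 50) = 15.
Rancher 3: others sum to 61; max(0, 65 - 61) = 4.
Rancher 4: others sum to 53; max(0, 65 - 53) = 12.
Rancher 5: others sum to 57; max(0, 65 - 57) = 8.
Total collected = 0 + 15 + 4 + 12 + 8 = 39.

39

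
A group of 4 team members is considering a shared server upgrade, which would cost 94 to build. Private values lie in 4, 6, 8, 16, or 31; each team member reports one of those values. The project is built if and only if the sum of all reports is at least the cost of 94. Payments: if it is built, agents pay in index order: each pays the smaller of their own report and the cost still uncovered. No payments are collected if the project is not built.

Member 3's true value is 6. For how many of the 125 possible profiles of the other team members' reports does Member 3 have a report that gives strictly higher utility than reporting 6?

1

Others report (31, 31, 31): truth gives 0; report 4 gives 2 > 0. Violating.
Others report (4, 4, 4): truth gives 0; no alternative beats it.
Others report (4, 4, 6): truth gives 0; no alternative beats it.
(Checking all 125 profiles: 1 has a profitable deviation, 124 do not.)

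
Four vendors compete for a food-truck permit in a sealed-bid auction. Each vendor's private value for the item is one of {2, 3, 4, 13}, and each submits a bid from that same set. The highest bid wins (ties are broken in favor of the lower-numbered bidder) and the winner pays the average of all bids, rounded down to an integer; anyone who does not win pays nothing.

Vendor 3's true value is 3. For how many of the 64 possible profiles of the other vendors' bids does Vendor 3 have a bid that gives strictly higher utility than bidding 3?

Others bid (2, 3, 2): truth gives 0; bid 4 gives 1 > 0. Violating.
Others bid (3, 2, 2): truth gives 0; bid 4 gives 1 > 0. Violating.
Others bid (2, 2, 2): truth gives 1; no alternative beats it.
Others bid (2, 2, 3): truth gives 1; no alternative beats it.
(Checking all 64 profiles: 2 have a profitable deviation, 62 do not.)

2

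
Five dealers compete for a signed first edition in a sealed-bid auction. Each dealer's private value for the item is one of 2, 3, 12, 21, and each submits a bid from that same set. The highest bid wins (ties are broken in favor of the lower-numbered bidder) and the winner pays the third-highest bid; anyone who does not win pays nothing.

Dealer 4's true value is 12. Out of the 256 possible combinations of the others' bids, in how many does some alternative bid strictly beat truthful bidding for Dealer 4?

Others bid (2, 2, 2, 21): truth gives 0; bid 21 gives 10 > 0. Violating.
Others bid (2, 2, 3, 21): truth gives 0; bid 21 gives 9 > 0. Violating.
Others bid (2, 2, 12, 2): truth gives 0; bid 21 gives 10 > 0. Violating.
Others bid (2, 2, 12, 3): truth gives 0; bid 21 gives 9 > 0. Violating.
Others bid (2, 2, 2, 2): truth gives 10; no alternative beats it.
Others bid (2, 2, 2, 3): truth gives 10; no alternative beats it.
(Checking all 256 profiles: 32 have a profitable deviation, 224 do not.)

32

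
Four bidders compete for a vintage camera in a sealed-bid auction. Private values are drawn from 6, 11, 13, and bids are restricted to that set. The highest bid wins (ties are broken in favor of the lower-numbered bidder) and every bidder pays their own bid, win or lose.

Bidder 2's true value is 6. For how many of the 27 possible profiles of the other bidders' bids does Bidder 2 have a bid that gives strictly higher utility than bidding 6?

Others bid (6, 6, 6): truth gives -6; bid 11 gives -5 > -6. Violating.
Others bid (6, 6, 11): truth gives -6; bid 11 gives -5 > -6. Violating.
Others bid (6, 11, 6): truth gives -6; bid 11 gives -5 > -6. Violating.
Others bid (6, 11, 11): truth gives -6; bid 11 gives -5 > -6. Violating.
Others bid (6, 6, 13): truth gives -6; no alternative beats it.
Others bid (6, 11, 13): truth gives -6; no alternative beats it.
(Checking all 27 profiles: 4 have a profitable deviation, 23 do not.)

4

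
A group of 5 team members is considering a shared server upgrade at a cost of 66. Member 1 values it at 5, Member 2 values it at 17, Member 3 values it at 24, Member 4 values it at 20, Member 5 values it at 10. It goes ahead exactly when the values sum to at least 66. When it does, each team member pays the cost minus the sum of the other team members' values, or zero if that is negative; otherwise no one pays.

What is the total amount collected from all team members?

31

Total value 76 ≥ cost 66, so it is built.
Member 1: others sum to 71; max(0, 66 - 71) = 0.
Member 2: others sum to 59; max(0, 66 - 59) = 7.
Member 3: others sum to 52; max(0, 66 - 52) = 14.
Member 4: others sum to 56; max(0, 66 - 56) = 10.
Member 5: others sum to 66; max(0, 66 - 66) = 0.
Total collected = 0 + 7 + 14 + 10 + 0 = 31.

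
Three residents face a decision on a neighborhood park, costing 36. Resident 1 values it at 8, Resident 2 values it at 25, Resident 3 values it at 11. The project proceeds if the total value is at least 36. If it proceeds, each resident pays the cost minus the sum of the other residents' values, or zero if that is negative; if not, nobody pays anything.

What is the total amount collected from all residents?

20

Total value 44 ≥ cost 36, so it is built.
Resident 1: others sum to 36; max(0, 36 - 36) = 0.
Resident 2: others sum to 19; max(0, 36 - 19) = 17.
Resident 3: others sum to 33; max(0, 36 - 33) = 3.
Total collected = 0 + 17 + 3 = 20.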